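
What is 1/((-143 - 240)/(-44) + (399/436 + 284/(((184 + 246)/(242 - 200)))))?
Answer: 257785/9630646 ≈ 0.026767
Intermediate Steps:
1/((-143 - 240)/(-44) + (399/436 + 284/(((184 + 246)/(242 - 200))))) = 1/(-383*(-1/44) + (399*(1/436) + 284/((430/42)))) = 1/(383/44 + (399/436 + 284/((430*(1/42))))) = 1/(383/44 + (399/436 + 284/(215/21))) = 1/(383/44 + (399/436 + 284*(21/215))) = 1/(383/44 + (399/436 + 5964/215)) = 1/(383/44 + 2686089/93740) = 1/(9630646/257785) = 257785/9630646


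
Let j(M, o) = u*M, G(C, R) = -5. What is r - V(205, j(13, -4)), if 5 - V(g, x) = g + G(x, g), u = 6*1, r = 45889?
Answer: 46084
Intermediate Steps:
u = 6
j(M, o) = 6*M
V(g, x) = 10 - g (V(g, x) = 5 - (g - 5) = 5 - (-5 + g) = 5 + (5 - g) = 10 - g)
r - V(205, j(13, -4)) = 45889 - (10 - 1*205) = 45889 - (10 - 205) = 45889 - 1*(-195) = 45889 + 195 = 46084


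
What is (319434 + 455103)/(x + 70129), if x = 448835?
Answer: 258179/172988 ≈ 1.4925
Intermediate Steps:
(319434 + 455103)/(x + 70129) = (319434 + 455103)/(448835 + 70129) = 774537/518964 = 774537*(1/518964) = 258179/172988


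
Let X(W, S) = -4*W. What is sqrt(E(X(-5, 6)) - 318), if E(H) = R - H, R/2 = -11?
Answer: 6*I*sqrt(10) ≈ 18.974*I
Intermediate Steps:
R = -22 (R = 2*(-11) = -22)
E(H) = -22 - H
sqrt(E(X(-5, 6)) - 318) = sqrt((-22 - (-4)*(-5)) - 318) = sqrt((-22 - 1*20) - 318) = sqrt((-22 - 20) - 318) = sqrt(-42 - 318) = sqrt(-360) = 6*I*sqrt(10)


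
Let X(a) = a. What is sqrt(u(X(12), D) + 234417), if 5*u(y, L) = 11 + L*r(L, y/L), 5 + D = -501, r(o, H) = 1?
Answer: 7*sqrt(4782) ≈ 484.06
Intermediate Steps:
D = -506 (D = -5 - 501 = -506)
u(y, L) = 11/5 + L/5 (u(y, L) = (11 + L*1)/5 = (11 + L)/5 = 11/5 + L/5)
sqrt(u(X(12), D) + 234417) = sqrt((11/5 + (1/5)*(-506)) + 234417) = sqrt((11/5 - 506/5) + 234417) = sqrt(-99 + 234417) = sqrt(234318) = 7*sqrt(4782)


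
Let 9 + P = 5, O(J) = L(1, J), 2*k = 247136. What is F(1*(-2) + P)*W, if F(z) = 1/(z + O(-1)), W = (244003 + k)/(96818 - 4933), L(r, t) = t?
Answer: -367571/643195 ≈ -0.57148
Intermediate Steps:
k = 123568 (k = (½)*247136 = 123568)
O(J) = J
P = -4 (P = -9 + 5 = -4)
W = 367571/91885 (W = (244003 + 123568)/(96818 - 4933) = 367571/91885 ≈ 4.0003)
F(z) = 1/(-1 + z) (F(z) = 1/(z - 1) = 1/(-1 + z))
F(1*(-2) + P)*W = (367571/91885)/(-1 + (1*(-2) - 4)) = (367571/91885)/(-1 + (-2 - 4)) = (367571/91885)/(-1 - 6) = (367571/91885)/(-7) = -⅐*367571/91885 = -367571/643195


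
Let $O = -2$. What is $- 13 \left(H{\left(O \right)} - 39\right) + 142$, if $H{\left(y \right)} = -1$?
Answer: $662$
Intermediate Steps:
$- 13 \left(H{\left(O \right)} - 39\right) + 142 = - 13 \left(-1 - 39\right) + 142 = \left(-13\right) \left(-40\right) + 142 = 520 + 142 = 662$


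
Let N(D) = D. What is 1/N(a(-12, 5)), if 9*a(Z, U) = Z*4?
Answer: -3/16 ≈ -0.18750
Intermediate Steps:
a(Z, U) = 4*Z/9 (a(Z, U) = (Z*4)/9 = (4*Z)/9 = 4*Z/9)
1/N(a(-12, 5)) = 1/((4/9)*(-12)) = 1/(-16/3) = -3/16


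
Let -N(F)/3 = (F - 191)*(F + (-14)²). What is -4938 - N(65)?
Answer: -103596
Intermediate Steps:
N(F) = -3*(-191 + F)*(196 + F) (N(F) = -3*(F - 191)*(F + (-14)²) = -3*(-191 + F)*(F + 196) = -3*(-191 + F)*(196 + F))
-4938 - N(65) = -4938 - (112308 - 15*65 - 3*65²) = -4938 - (112308 - 975 - 3*4225) = -4938 - (112308 - 975 - 12675) = -4938 - 1*98658 = -4938 - 98658 = -103596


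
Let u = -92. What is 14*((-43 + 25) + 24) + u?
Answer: -8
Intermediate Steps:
14*((-43 + 25) + 24) + u = 14*((-43 + 25) + 24) - 92 = 14*(-18 + 24) - 92 = 14*6 - 92 = 84 - 92 = -8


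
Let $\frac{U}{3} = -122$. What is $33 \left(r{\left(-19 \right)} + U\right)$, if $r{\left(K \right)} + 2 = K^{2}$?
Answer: $-231$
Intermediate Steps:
$r{\left(K \right)} = -2 + K^{2}$
$U = -366$ ($U = 3 \left(-122\right) = -366$)
$33 \left(r{\left(-19 \right)} + U\right) = 33 \left(\left(-2 + \left(-19\right)^{2}\right) - 366\right) = 33 \left(\left(-2 + 361\right) - 366\right) = 33 \left(359 - 366\right) = 33 \left(-7\right) = -231$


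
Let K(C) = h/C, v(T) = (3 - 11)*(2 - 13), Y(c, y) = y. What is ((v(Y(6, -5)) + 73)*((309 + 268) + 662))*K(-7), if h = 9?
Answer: -256473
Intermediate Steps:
v(T) = 88 (v(T) = -8*(-11) = 88)
K(C) = 9/C
((v(Y(6, -5)) + 73)*((309 + 268) + 662))*K(-7) = ((88 + 73)*((309 + 268) + 662))*(9/(-7)) = (161*(577 + 662))*(9*(-⅐)) = (161*1239)*(-9/7) = 199479*(-9/7) = -256473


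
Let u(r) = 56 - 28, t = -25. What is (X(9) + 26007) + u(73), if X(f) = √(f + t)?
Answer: 26035 + 4*I ≈ 26035.0 + 4.0*I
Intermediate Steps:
u(r) = 28
X(f) = √(-25 + f) (X(f) = √(f - 25) = √(-25 + f))
(X(9) + 26007) + u(73) = (√(-25 + 9) + 26007) + 28 = (√(-16) + 26007) + 28 = (4*I + 26007) + 28 = (26007 + 4*I) + 28 = 26035 + 4*I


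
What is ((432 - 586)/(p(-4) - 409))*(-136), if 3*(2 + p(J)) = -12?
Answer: -20944/415 ≈ -50.467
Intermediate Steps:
p(J) = -6 (p(J) = -2 + (1/3)*(-12) = -2 - 4 = -6)
((432 - 586)/(p(-4) - 409))*(-136) = ((432 - 586)/(-6 - 409))*(-136) = -154/(-415)*(-136) = -154*(-1/415)*(-136) = (154/415)*(-136) = -20944/415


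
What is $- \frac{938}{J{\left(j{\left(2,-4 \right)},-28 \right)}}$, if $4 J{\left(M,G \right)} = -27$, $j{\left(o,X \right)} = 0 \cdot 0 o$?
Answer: $\frac{3752}{27} \approx 138.96$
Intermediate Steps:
$j{\left(o,X \right)} = 0$ ($j{\left(o,X \right)} = 0 o = 0$)
$J{\left(M,G \right)} = - \frac{27}{4}$ ($J{\left(M,G \right)} = \frac{1}{4} \left(-27\right) = - \frac{27}{4}$)
$- \frac{938}{J{\left(j{\left(2,-4 \right)},-28 \right)}} = - \frac{938}{- \frac{27}{4}} = \left(-938\right) \left(- \frac{4}{27}\right) = \frac{3752}{27}$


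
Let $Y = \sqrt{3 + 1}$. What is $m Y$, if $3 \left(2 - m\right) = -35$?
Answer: $\frac{82}{3} \approx 27.333$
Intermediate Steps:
$m = \frac{41}{3}$ ($m = 2 - - \frac{35}{3} = 2 + \frac{35}{3} = \frac{41}{3} \approx 13.667$)
$Y = 2$ ($Y = \sqrt{4} = 2$)
$m Y = \frac{41}{3} \cdot 2 = \frac{82}{3}$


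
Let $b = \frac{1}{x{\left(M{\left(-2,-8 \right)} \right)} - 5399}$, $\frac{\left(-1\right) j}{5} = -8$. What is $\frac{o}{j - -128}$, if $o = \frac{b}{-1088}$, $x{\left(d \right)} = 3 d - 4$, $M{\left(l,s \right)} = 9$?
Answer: $\frac{1}{982646784} \approx 1.0177 \cdot 10^{-9}$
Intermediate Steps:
$j = 40$ ($j = \left(-5\right) \left(-8\right) = 40$)
$x{\left(d \right)} = -4 + 3 d$
$b = - \frac{1}{5376}$ ($b = \frac{1}{\left(-4 + 3 \cdot 9\right) - 5399} = \frac{1}{\left(-4 + 27\right) - 5399} = \frac{1}{23 - 5399} = \frac{1}{-5376} = - \frac{1}{5376} \approx -0.00018601$)
$o = \frac{1}{5849088}$ ($o = - \frac{1}{5376 \left(-1088\right)} = \left(- \frac{1}{5376}\right) \left(- \frac{1}{1088}\right) = \frac{1}{5849088} \approx 1.7097 \cdot 10^{-7}$)
$\frac{o}{j - -128} = \frac{1}{5849088 \left(40 - -128\right)} = \frac{1}{5849088 \left(40 + 128\right)} = \frac{1}{5849088 \cdot 168} = \frac{1}{5849088} \cdot \frac{1}{168} = \frac{1}{982646784}$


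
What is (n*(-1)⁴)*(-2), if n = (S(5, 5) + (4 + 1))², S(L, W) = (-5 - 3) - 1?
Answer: -32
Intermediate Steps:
S(L, W) = -9 (S(L, W) = -8 - 1 = -9)
n = 16 (n = (-9 + (4 + 1))² = (-9 + 5)² = (-4)² = 16)
(n*(-1)⁴)*(-2) = (16*(-1)⁴)*(-2) = (16*1)*(-2) = 16*(-2) = -32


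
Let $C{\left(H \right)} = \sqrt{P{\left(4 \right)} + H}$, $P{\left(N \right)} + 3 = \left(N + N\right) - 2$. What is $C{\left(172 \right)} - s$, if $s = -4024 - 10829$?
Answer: $14853 + 5 \sqrt{7} \approx 14866.0$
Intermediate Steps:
$P{\left(N \right)} = -5 + 2 N$ ($P{\left(N \right)} = -3 + \left(\left(N + N\right) - 2\right) = -3 + \left(2 N - 2\right) = -3 + \left(-2 + 2 N\right) = -5 + 2 N$)
$C{\left(H \right)} = \sqrt{3 + H}$ ($C{\left(H \right)} = \sqrt{\left(-5 + 2 \cdot 4\right) + H} = \sqrt{\left(-5 + 8\right) + H} = \sqrt{3 + H}$)
$s = -14853$ ($s = -4024 - 10829 = -14853$)
$C{\left(172 \right)} - s = \sqrt{3 + 172} - -14853 = \sqrt{175} + 14853 = 5 \sqrt{7} + 14853 = 14853 + 5 \sqrt{7}$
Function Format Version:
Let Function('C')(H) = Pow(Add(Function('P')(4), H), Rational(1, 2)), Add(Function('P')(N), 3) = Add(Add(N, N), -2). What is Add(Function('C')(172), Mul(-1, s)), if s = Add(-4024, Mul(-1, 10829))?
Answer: Add(14853, Mul(5, Pow(7, Rational(1, 2)))) ≈ 14866.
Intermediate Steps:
Function('P')(N) = Add(-5, Mul(2, N)) (Function('P')(N) = Add(-3, Add(Add(N, N), -2)) = Add(-3, Add(Mul(2, N), -2)) = Add(-3, Add(-2, Mul(2, N))) = Add(-5, Mul(2, N)))
Function('C')(H) = Pow(Add(3, H), Rational(1, 2)) (Function('C')(H) = Pow(Add(Add(-5, Mul(2, 4)), H), Rational(1, 2)) = Pow(Add(Add(-5, 8), H), Rational(1, 2)) = Pow(Add(3, H), Rational(1, 2)))
s = -14853 (s = Add(-4024, -10829) = -14853)
Add(Function('C')(172), Mul(-1, s)) = Add(Pow(Add(3, 172), Rational(1, 2)), Mul(-1, -14853)) = Add(Pow(175, Rational(1, 2)), 14853) = Add(Mul(5, Pow(7, Rational(1, 2))), 14853) = Add(14853, Mul(5, Pow(7, Rational(1, 2))))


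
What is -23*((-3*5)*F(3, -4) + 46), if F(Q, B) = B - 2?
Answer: -3128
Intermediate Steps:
F(Q, B) = -2 + B
-23*((-3*5)*F(3, -4) + 46) = -23*((-3*5)*(-2 - 4) + 46) = -23*(-15*(-6) + 46) = -23*(90 + 46) = -23*136 = -3128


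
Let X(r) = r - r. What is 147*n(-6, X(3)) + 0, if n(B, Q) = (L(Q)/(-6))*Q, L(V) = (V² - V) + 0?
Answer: 0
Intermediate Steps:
L(V) = V² - V
X(r) = 0
n(B, Q) = -Q²*(-1 + Q)/6 (n(B, Q) = ((Q*(-1 + Q))/(-6))*Q = ((Q*(-1 + Q))*(-⅙))*Q = (-Q*(-1 + Q)/6)*Q = -Q²*(-1 + Q)/6)
147*n(-6, X(3)) + 0 = 147*((⅙)*0²*(1 - 1*0)) + 0 = 147*((⅙)*0*(1 + 0)) + 0 = 147*((⅙)*0*1) + 0 = 147*0 + 0 = 0 + 0 = 0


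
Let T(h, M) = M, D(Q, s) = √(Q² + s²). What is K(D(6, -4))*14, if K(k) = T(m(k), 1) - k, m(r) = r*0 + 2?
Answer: 14 - 28*√13 ≈ -86.955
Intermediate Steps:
m(r) = 2 (m(r) = 0 + 2 = 2)
K(k) = 1 - k
K(D(6, -4))*14 = (1 - √(6² + (-4)²))*14 = (1 - √(36 + 16))*14 = (1 - √52)*14 = (1 - 2*√13)*14 = 14 - 28*√13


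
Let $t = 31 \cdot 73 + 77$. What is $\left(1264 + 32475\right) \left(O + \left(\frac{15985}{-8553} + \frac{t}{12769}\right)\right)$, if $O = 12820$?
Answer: $\frac{47232233421537005}{109213257} \approx 4.3248 \cdot 10^{8}$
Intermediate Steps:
$t = 2340$ ($t = 2263 + 77 = 2340$)
$\left(1264 + 32475\right) \left(O + \left(\frac{15985}{-8553} + \frac{t}{12769}\right)\right) = \left(1264 + 32475\right) \left(12820 + \left(\frac{15985}{-8553} + \frac{2340}{12769}\right)\right) = 33739 \left(12820 + \left(15985 \left(- \frac{1}{8553}\right) + 2340 \cdot \frac{1}{12769}\right)\right) = 33739 \left(12820 + \left(- \frac{15985}{8553} + \frac{2340}{12769}\right)\right) = 33739 \left(12820 - \frac{184098445}{109213257}\right) = 33739 \cdot \frac{1399929856295}{109213257} = \frac{47232233421537005}{109213257}$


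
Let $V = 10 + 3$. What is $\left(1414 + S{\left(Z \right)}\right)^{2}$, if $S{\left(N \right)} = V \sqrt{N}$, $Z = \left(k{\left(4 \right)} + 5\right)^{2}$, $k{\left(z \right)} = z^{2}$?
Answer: $2845969$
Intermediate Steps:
$Z = 441$ ($Z = \left(4^{2} + 5\right)^{2} = \left(16 + 5\right)^{2} = 21^{2} = 441$)
$V = 13$
$S{\left(N \right)} = 13 \sqrt{N}$
$\left(1414 + S{\left(Z \right)}\right)^{2} = \left(1414 + 13 \sqrt{441}\right)^{2} = \left(1414 + 13 \cdot 21\right)^{2} = \left(1414 + 273\right)^{2} = 1687^{2} = 2845969$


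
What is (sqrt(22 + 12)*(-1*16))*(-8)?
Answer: 128*sqrt(34) ≈ 746.36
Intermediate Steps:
(sqrt(22 + 12)*(-1*16))*(-8) = (sqrt(34)*(-16))*(-8) = -16*sqrt(34)*(-8) = 128*sqrt(34)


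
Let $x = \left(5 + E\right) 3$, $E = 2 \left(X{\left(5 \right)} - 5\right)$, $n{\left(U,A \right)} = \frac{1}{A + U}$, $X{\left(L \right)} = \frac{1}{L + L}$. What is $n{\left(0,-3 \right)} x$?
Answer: $\frac{24}{5} \approx 4.8$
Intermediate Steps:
$X{\left(L \right)} = \frac{1}{2 L}$
$E = - \frac{49}{5}$ ($E = 2 \left(\frac{1}{2 \cdot 5} - 5\right) = 2 \left(\frac{1}{2} \cdot \frac{1}{5} - 5\right) = 2 \left(\frac{1}{10} - 5\right) = 2 \left(- \frac{49}{10}\right) = - \frac{49}{5} \approx -9.8$)
$x = - \frac{72}{5}$ ($x = \left(5 - \frac{49}{5}\right) 3 = \left(- \frac{24}{5}\right) 3 = - \frac{72}{5} \approx -14.4$)
$n{\left(0,-3 \right)} x = \frac{1}{-3 + 0} \left(- \frac{72}{5}\right) = \frac{1}{-3} \left(- \frac{72}{5}\right) = \left(- \frac{1}{3}\right) \left(- \frac{72}{5}\right) = \frac{24}{5}$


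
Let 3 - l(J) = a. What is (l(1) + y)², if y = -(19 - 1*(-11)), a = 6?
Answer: 1089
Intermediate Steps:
l(J) = -3 (l(J) = 3 - 1*6 = 3 - 6 = -3)
y = -30 (y = -(19 + 11) = -1*30 = -30)
(l(1) + y)² = (-3 - 30)² = (-33)² = 1089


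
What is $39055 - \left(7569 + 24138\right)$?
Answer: $7348$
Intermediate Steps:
$39055 - \left(7569 + 24138\right) = 39055 - 31707 = 7348$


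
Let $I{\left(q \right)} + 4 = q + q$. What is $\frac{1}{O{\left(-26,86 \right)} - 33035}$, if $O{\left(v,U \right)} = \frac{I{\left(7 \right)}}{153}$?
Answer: $- \frac{153}{5054345} \approx -3.0271 \cdot 10^{-5}$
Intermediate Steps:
$I{\left(q \right)} = -4 + 2 q$ ($I{\left(q \right)} = -4 + \left(q + q\right) = -4 + 2 q$)
$O{\left(v,U \right)} = \frac{10}{153}$ ($O{\left(v,U \right)} = \frac{-4 + 2 \cdot 7}{153} = \left(-4 + 14\right) \frac{1}{153} = 10 \cdot \frac{1}{153} = \frac{10}{153}$)
$\frac{1}{O{\left(-26,86 \right)} - 33035} = \frac{1}{\frac{10}{153} - 33035} = \frac{1}{- \frac{5054345}{153}} = - \frac{153}{5054345}$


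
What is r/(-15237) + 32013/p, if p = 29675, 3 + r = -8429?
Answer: 738001681/452157975 ≈ 1.6322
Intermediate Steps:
r = -8432 (r = -3 - 8429 = -8432)
r/(-15237) + 32013/p = -8432/(-15237) + 32013/29675 = -8432*(-1/15237) + 32013*(1/29675) = 8432/15237 + 32013/29675 = 738001681/452157975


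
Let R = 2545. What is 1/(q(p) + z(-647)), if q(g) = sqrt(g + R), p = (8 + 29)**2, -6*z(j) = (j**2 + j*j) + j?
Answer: -557714/77761210793 - 4*sqrt(3914)/77761210793 ≈ -7.1754e-6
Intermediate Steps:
z(j) = -j**2/3 - j/6 (z(j) = -((j**2 + j*j) + j)/6 = -((j**2 + j**2) + j)/6 = -(2*j**2 + j)/6 = -(j + 2*j**2)/6 = -j**2/3 - j/6)
p = 1369 (p = 37**2 = 1369)
q(g) = sqrt(2545 + g) (q(g) = sqrt(g + 2545) = sqrt(2545 + g))
1/(q(p) + z(-647)) = 1/(sqrt(2545 + 1369) - 1/6*(-647)*(1 + 2*(-647))) = 1/(sqrt(3914) - 1/6*(-647)*(1 - 1294)) = 1/(sqrt(3914) - 1/6*(-647)*(-1293)) = 1/(sqrt(3914) - 278857/2) = 1/(-278857/2 + sqrt(3914))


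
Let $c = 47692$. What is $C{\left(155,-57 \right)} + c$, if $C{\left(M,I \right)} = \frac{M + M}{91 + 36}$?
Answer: $\frac{6057194}{127} \approx 47694.0$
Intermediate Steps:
$C{\left(M,I \right)} = \frac{2 M}{127}$
$C{\left(155,-57 \right)} + c = \frac{2}{127} \cdot 155 + 47692 = \frac{310}{127} + 47692 = \frac{6057194}{127}$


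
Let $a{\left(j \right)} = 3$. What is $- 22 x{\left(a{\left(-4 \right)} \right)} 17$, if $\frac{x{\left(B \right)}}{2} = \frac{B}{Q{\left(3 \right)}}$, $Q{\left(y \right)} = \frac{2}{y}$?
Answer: $-3366$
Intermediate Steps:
$x{\left(B \right)} = 3 B$ ($x{\left(B \right)} = 2 \frac{B}{2 \cdot \frac{1}{3}} = 2 \frac{B}{\frac{2}{3}} = 2 B \frac{3}{2} = 2 \frac{3 B}{2} = 3 B$)
$- 22 x{\left(a{\left(-4 \right)} \right)} 17 = - 22 \cdot 3 \cdot 3 \cdot 17 = \left(-22\right) 9 \cdot 17 = \left(-198\right) 17 = -3366$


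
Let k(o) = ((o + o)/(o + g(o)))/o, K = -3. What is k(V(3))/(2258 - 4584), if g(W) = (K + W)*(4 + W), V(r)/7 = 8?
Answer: -1/3763468 ≈ -2.6571e-7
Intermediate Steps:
V(r) = 56 (V(r) = 7*8 = 56)
g(W) = (-3 + W)*(4 + W)
k(o) = 2/(-12 + o**2 + 2*o) (k(o) = ((o + o)/(o + (-12 + o + o**2)))/o = ((2*o)/(-12 + o**2 + 2*o))/o = (2*o/(-12 + o**2 + 2*o))/o = 2/(-12 + o**2 + 2*o))
k(V(3))/(2258 - 4584) = (2/(-12 + 56**2 + 2*56))/(2258 - 4584) = (2/(-12 + 3136 + 112))/(-2326) = (2/3236)*(-1/2326) = (2*(1/3236))*(-1/2326) = (1/1618)*(-1/2326) = -1/3763468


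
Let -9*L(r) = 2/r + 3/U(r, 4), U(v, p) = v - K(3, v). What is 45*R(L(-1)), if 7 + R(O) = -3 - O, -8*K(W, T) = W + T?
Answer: -480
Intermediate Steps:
K(W, T) = -T/8 - W/8 (K(W, T) = -(W + T)/8 = -(T + W)/8 = -T/8 - W/8)
U(v, p) = 3/8 + 9*v/8 (U(v, p) = v - (-v/8 - ⅛*3) = v - (-v/8 - 3/8) = v - (-3/8 - v/8) = v + (3/8 + v/8) = 3/8 + 9*v/8)
L(r) = -2/(9*r) - 1/(3*(3/8 + 9*r/8)) (L(r) = -(2/r + 3/(3/8 + 9*r/8))/9 = -2/(9*r) - 1/(3*(3/8 + 9*r/8)))
R(O) = -10 - O (R(O) = -7 + (-3 - O) = -10 - O)
45*R(L(-1)) = 45*(-10 - 2*(-1 - 7*(-1))/(9*(-1)*(1 + 3*(-1)))) = 45*(-10 - 2*(-1)*(-1 + 7)/(9*(1 - 3))) = 45*(-10 - 2*(-1)*6/(9*(-2))) = 45*(-10 - 2*(-1)*(-1)*6/(9*2)) = 45*(-10 - 1*⅔) = 45*(-10 - ⅔) = 45*(-32/3) = -480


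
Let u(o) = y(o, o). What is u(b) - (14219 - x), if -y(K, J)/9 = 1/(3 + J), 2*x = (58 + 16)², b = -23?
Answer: -229611/20 ≈ -11481.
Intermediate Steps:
x = 2738 (x = (58 + 16)²/2 = (½)*74² = (½)*5476 = 2738)
y(K, J) = -9/(3 + J)
u(o) = -9/(3 + o)
u(b) - (14219 - x) = -9/(3 - 23) - (14219 - 1*2738) = -9/(-20) - (14219 - 2738) = -9*(-1/20) - 1*11481 = 9/20 - 11481 = -229611/20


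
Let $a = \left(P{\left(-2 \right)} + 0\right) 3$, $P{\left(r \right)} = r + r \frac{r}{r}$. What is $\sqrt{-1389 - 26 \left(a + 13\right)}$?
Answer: $i \sqrt{1415} \approx 37.616 i$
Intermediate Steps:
$P{\left(r \right)} = 2 r$ ($P{\left(r \right)} = r + r 1 = r + r = 2 r$)
$a = -12$ ($a = \left(2 \left(-2\right) + 0\right) 3 = \left(-4 + 0\right) 3 = \left(-4\right) 3 = -12$)
$\sqrt{-1389 - 26 \left(a + 13\right)} = \sqrt{-1389 - 26 \left(-12 + 13\right)} = \sqrt{-1389 - 26} = \sqrt{-1415} = i \sqrt{1415}$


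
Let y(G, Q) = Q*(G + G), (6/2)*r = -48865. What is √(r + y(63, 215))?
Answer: √97215/3 ≈ 103.93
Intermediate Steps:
r = -48865/3 (r = (⅓)*(-48865) = -48865/3 ≈ -16288.)
y(G, Q) = 2*G*Q (y(G, Q) = Q*(2*G) = 2*G*Q)
√(r + y(63, 215)) = √(-48865/3 + 2*63*215) = √(-48865/3 + 27090) = √(32405/3) = √97215/3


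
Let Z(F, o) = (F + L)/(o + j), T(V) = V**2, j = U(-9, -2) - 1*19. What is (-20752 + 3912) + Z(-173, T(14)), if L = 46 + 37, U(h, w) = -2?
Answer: -589418/35 ≈ -16841.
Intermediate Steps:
j = -21 (j = -2 - 1*19 = -2 - 19 = -21)
L = 83
Z(F, o) = (83 + F)/(-21 + o) (Z(F, o) = (F + 83)/(o - 21) = (83 + F)/(-21 + o))
(-20752 + 3912) + Z(-173, T(14)) = (-20752 + 3912) + (83 - 173)/(-21 + 14**2) = -16840 - 90/(-21 + 196) = -16840 - 90/175 = -16840 + (1/175)*(-90) = -16840 - 18/35 = -589418/35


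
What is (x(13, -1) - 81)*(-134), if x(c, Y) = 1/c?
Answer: 140968/13 ≈ 10844.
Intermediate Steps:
(x(13, -1) - 81)*(-134) = (1/13 - 81)*(-134) = -1052/13*(-134) = 140968/13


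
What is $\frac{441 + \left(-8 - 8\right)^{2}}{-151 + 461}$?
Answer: $\frac{697}{310} \approx 2.2484$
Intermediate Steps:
$\frac{441 + \left(-8 - 8\right)^{2}}{-151 + 461} = \frac{441 + \left(-16\right)^{2}}{310} = \left(441 + 256\right) \frac{1}{310} = 697 \cdot \frac{1}{310} = \frac{697}{310}$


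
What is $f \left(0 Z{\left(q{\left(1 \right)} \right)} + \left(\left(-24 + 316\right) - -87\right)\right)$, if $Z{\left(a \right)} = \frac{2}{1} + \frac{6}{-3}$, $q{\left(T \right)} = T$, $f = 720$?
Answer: $272880$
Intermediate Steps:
$Z{\left(a \right)} = 0$ ($Z{\left(a \right)} = 2 \cdot 1 + 6 \left(- \frac{1}{3}\right) = 2 - 2 = 0$)
$f \left(0 Z{\left(q{\left(1 \right)} \right)} + \left(\left(-24 + 316\right) - -87\right)\right) = 720 \left(0 \cdot 0 + \left(\left(-24 + 316\right) - -87\right)\right) = 720 \left(0 + \left(292 + 87\right)\right) = 720 \left(0 + 379\right) = 720 \cdot 379 = 272880$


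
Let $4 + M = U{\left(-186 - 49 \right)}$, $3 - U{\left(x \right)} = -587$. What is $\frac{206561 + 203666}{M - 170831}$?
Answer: $- \frac{410227}{170245} \approx -2.4096$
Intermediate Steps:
$U{\left(x \right)} = 590$ ($U{\left(x \right)} = 3 - -587 = 3 + 587 = 590$)
$M = 586$ ($M = -4 + 590 = 586$)
$\frac{206561 + 203666}{M - 170831} = \frac{206561 + 203666}{586 - 170831} = \frac{410227}{-170245} = 410227 \left(- \frac{1}{170245}\right) = - \frac{410227}{170245}$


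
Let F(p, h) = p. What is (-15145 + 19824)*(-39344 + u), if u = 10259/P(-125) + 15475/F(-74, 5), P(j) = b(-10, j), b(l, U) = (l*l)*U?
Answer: -85596214500107/462500 ≈ -1.8507e+8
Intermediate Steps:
b(l, U) = U*l² (b(l, U) = l²*U = U*l²)
P(j) = 100*j (P(j) = j*(-10)² = j*100 = 100*j)
u = -97098333/462500 (u = 10259/((100*(-125))) + 15475/(-74) = 10259/(-12500) + 15475*(-1/74) = 10259*(-1/12500) - 15475/74 = -10259/12500 - 15475/74 = -97098333/462500 ≈ -209.94)
(-15145 + 19824)*(-39344 + u) = (-15145 + 19824)*(-39344 - 97098333/462500) = 4679*(-18293698333/462500) = -85596214500107/462500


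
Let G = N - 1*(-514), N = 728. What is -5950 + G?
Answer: -4708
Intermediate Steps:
G = 1242 (G = 728 - 1*(-514) = 728 + 514 = 1242)
-5950 + G = -5950 + 1242 = -4708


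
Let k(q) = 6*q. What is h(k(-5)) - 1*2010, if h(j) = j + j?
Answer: -2070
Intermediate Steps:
h(j) = 2*j
h(k(-5)) - 1*2010 = 2*(6*(-5)) - 1*2010 = 2*(-30) - 2010 = -60 - 2010 = -2070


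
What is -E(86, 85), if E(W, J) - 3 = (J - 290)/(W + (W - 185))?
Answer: -244/13 ≈ -18.769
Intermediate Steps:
E(W, J) = 3 + (-290 + J)/(-185 + 2*W) (E(W, J) = 3 + (J - 290)/(W + (W - 185)) = 3 + (-290 + J)/(W + (-185 + W)) = 3 + (-290 + J)/(-185 + 2*W))
-E(86, 85) = -(-845 + 85 + 6*86)/(-185 + 2*86) = -(-845 + 85 + 516)/(-185 + 172) = -(-244)/(-13) = -(-1)*(-244)/13 = -1*244/13 = -244/13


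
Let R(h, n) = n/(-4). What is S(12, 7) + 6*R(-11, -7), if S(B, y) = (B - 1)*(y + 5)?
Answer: 285/2 ≈ 142.50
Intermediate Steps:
R(h, n) = -n/4 (R(h, n) = n*(-¼) = -n/4)
S(B, y) = (-1 + B)*(5 + y)
S(12, 7) + 6*R(-11, -7) = (-5 - 1*7 + 5*12 + 12*7) + 6*(-¼*(-7)) = (-5 - 7 + 60 + 84) + 6*(7/4) = 132 + 21/2 = 285/2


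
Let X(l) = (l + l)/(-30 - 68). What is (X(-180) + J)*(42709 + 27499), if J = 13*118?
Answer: 5289891968/49 ≈ 1.0796e+8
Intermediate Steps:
J = 1534
X(l) = -l/49 (X(l) = (2*l)/(-98) = (2*l)*(-1/98) = -l/49)
(X(-180) + J)*(42709 + 27499) = (-1/49*(-180) + 1534)*(42709 + 27499) = (180/49 + 1534)*70208 = (75346/49)*70208 = 5289891968/49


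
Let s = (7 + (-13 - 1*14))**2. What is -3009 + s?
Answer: -2609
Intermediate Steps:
s = 400 (s = (7 + (-13 - 14))**2 = (7 - 27)**2 = (-20)**2 = 400)
-3009 + s = -3009 + 400 = -2609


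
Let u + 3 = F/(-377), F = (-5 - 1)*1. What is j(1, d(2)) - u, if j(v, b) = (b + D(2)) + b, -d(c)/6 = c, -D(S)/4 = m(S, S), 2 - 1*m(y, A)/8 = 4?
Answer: 16205/377 ≈ 42.984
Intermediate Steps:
m(y, A) = -16 (m(y, A) = 16 - 8*4 = 16 - 32 = -16)
D(S) = 64 (D(S) = -4*(-16) = 64)
d(c) = -6*c
j(v, b) = 64 + 2*b (j(v, b) = (b + 64) + b = (64 + b) + b = 64 + 2*b)
F = -6 (F = -6*1 = -6)
u = -1125/377 (u = -3 - 6/(-377) = -3 - 6*(-1/377) = -3 + 6/377 = -1125/377 ≈ -2.9841)
j(1, d(2)) - u = (64 + 2*(-6*2)) - 1*(-1125/377) = (64 + 2*(-12)) + 1125/377 = (64 - 24) + 1125/377 = 40 + 1125/377 = 16205/377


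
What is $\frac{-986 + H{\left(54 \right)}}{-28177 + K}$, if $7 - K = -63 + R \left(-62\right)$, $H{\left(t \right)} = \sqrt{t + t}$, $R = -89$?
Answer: $\frac{986}{33625} - \frac{6 \sqrt{3}}{33625} \approx 0.029014$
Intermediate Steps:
$H{\left(t \right)} = \sqrt{2} \sqrt{t}$ ($H{\left(t \right)} = \sqrt{2 t} = \sqrt{2} \sqrt{t}$)
$K = -5448$ ($K = 7 - \left(-63 - -5518\right) = 7 - \left(-63 + 5518\right) = 7 - 5455 = -5448$)
$\frac{-986 + H{\left(54 \right)}}{-28177 + K} = \frac{-986 + \sqrt{2} \sqrt{54}}{-28177 - 5448} = \frac{-986 + \sqrt{2} \cdot 3 \sqrt{6}}{-33625} = \left(-986 + 6 \sqrt{3}\right) \left(- \frac{1}{33625}\right) = \frac{986}{33625} - \frac{6 \sqrt{3}}{33625}$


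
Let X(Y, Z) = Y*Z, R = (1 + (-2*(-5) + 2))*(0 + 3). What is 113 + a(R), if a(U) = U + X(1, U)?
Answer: 191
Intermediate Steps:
R = 39 (R = (1 + (10 + 2))*3 = (1 + 12)*3 = 13*3 = 39)
a(U) = 2*U (a(U) = U + 1*U = U + U = 2*U)
113 + a(R) = 113 + 2*39 = 113 + 78 = 191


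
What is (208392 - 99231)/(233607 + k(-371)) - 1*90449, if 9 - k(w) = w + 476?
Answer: -7040242426/77837 ≈ -90449.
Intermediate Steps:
k(w) = -467 - w (k(w) = 9 - (w + 476) = 9 - (476 + w) = 9 + (-476 - w) = -467 - w)
(208392 - 99231)/(233607 + k(-371)) - 1*90449 = (208392 - 99231)/(233607 + (-467 - 1*(-371))) - 1*90449 = 109161/(233607 + (-467 + 371)) - 90449 = 109161/(233607 - 96) - 90449 = 109161/233511 - 90449 = 109161*(1/233511) - 90449 = 36387/77837 - 90449 = -7040242426/77837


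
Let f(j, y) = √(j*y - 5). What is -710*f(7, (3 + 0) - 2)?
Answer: -710*√2 ≈ -1004.1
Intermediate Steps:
f(j, y) = √(-5 + j*y)
-710*f(7, (3 + 0) - 2) = -710*√(-5 + 7*((3 + 0) - 2)) = -710*√(-5 + 7*(3 - 2)) = -710*√(-5 + 7*1) = -710*√(-5 + 7) = -710*√2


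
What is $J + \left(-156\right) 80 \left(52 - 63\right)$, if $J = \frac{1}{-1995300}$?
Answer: $\frac{273914783999}{1995300} \approx 1.3728 \cdot 10^{5}$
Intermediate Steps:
$J = - \frac{1}{1995300} \approx -5.0118 \cdot 10^{-7}$
$J + \left(-156\right) 80 \left(52 - 63\right) = - \frac{1}{1995300} + \left(-156\right) 80 \left(52 - 63\right) = - \frac{1}{1995300} - 12480 \left(52 - 63\right) = - \frac{1}{1995300} - -137280 = - \frac{1}{1995300} + 137280 = \frac{273914783999}{1995300}$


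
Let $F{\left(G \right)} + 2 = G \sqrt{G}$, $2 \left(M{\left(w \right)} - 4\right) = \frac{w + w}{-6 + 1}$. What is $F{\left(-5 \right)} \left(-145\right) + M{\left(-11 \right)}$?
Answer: $\frac{1481}{5} + 725 i \sqrt{5} \approx 296.2 + 1621.1 i$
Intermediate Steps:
$M{\left(w \right)} = 4 - \frac{w}{5}$ ($M{\left(w \right)} = 4 + \frac{\left(w + w\right) \frac{1}{-6 + 1}}{2} = 4 + \frac{2 w \frac{1}{-5}}{2} = 4 + \frac{2 w \left(- \frac{1}{5}\right)}{2} = 4 + \frac{\left(- \frac{2}{5}\right) w}{2} = 4 - \frac{w}{5}$)
$F{\left(G \right)} = -2 + G^{\frac{3}{2}}$ ($F{\left(G \right)} = -2 + G \sqrt{G} = -2 + G^{\frac{3}{2}}$)
$F{\left(-5 \right)} \left(-145\right) + M{\left(-11 \right)} = \left(-2 + \left(-5\right)^{\frac{3}{2}}\right) \left(-145\right) + \left(4 - - \frac{11}{5}\right) = \left(-2 - 5 i \sqrt{5}\right) \left(-145\right) + \left(4 + \frac{11}{5}\right) = \left(290 + 725 i \sqrt{5}\right) + \frac{31}{5} = \frac{1481}{5} + 725 i \sqrt{5}$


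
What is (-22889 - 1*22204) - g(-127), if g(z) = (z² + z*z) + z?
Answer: -77224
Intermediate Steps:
g(z) = z + 2*z² (g(z) = (z² + z²) + z = 2*z² + z = z + 2*z²)
(-22889 - 1*22204) - g(-127) = (-22889 - 1*22204) - (-127)*(1 + 2*(-127)) = (-22889 - 22204) - (-127)*(1 - 254) = -45093 - (-127)*(-253) = -45093 - 1*32131 = -45093 - 32131 = -77224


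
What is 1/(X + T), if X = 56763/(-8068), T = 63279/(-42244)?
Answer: -42603074/363553893 ≈ -0.11718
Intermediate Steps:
T = -63279/42244 (T = 63279*(-1/42244) = -63279/42244 ≈ -1.4979)
X = -56763/8068 (X = 56763*(-1/8068) = -56763/8068 ≈ -7.0356)
1/(X + T) = 1/(-56763/8068 - 63279/42244) = 1/(-363553893/42603074) = -42603074/363553893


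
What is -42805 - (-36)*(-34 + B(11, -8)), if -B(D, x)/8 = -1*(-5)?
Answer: -45469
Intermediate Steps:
B(D, x) = -40 (B(D, x) = -(-8)*(-5) = -8*5 = -40)
-42805 - (-36)*(-34 + B(11, -8)) = -42805 - (-36)*(-34 - 40) = -42805 - (-36)*(-74) = -42805 - 1*2664 = -42805 - 2664 = -45469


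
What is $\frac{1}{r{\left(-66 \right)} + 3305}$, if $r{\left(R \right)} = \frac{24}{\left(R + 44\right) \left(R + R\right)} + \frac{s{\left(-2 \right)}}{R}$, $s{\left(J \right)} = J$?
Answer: $\frac{363}{1199729} \approx 0.00030257$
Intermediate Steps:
$r{\left(R \right)} = - \frac{2}{R} + \frac{12}{R \left(44 + R\right)}$ ($r{\left(R \right)} = \frac{24}{\left(R + 44\right) \left(R + R\right)} - \frac{2}{R} = \frac{24}{\left(44 + R\right) 2 R} - \frac{2}{R} = \frac{24}{2 R \left(44 + R\right)} - \frac{2}{R} = 24 \frac{1}{2 R \left(44 + R\right)} - \frac{2}{R} = \frac{12}{R \left(44 + R\right)} - \frac{2}{R} = - \frac{2}{R} + \frac{12}{R \left(44 + R\right)}$)
$\frac{1}{r{\left(-66 \right)} + 3305} = \frac{1}{\frac{2 \left(-38 - -66\right)}{\left(-66\right) \left(44 - 66\right)} + 3305} = \frac{1}{2 \left(- \frac{1}{66}\right) \frac{1}{-22} \left(-38 + 66\right) + 3305} = \frac{1}{2 \left(- \frac{1}{66}\right) \left(- \frac{1}{22}\right) 28 + 3305} = \frac{1}{\frac{14}{363} + 3305} = \frac{1}{\frac{1199729}{363}} = \frac{363}{1199729}$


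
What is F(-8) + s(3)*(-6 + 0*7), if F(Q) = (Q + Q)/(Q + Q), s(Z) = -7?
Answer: 43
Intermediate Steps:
F(Q) = 1 (F(Q) = (2*Q)/((2*Q)) = (2*Q)*(1/(2*Q)) = 1)
F(-8) + s(3)*(-6 + 0*7) = 1 - 7*(-6 + 0*7) = 1 - 7*(-6 + 0) = 1 - 7*(-6) = 1 + 42 = 43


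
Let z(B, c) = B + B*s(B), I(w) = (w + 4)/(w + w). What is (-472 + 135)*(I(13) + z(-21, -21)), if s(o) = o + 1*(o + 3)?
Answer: -6997805/26 ≈ -2.6915e+5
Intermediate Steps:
I(w) = (4 + w)/(2*w) (I(w) = (4 + w)/((2*w)) = (4 + w)*(1/(2*w)) = (4 + w)/(2*w))
s(o) = 3 + 2*o (s(o) = o + 1*(3 + o) = o + (3 + o) = 3 + 2*o)
z(B, c) = B + B*(3 + 2*B)
(-472 + 135)*(I(13) + z(-21, -21)) = (-472 + 135)*((½)*(4 + 13)/13 + 2*(-21)*(2 - 21)) = -337*((½)*(1/13)*17 + 2*(-21)*(-19)) = -337*(17/26 + 798) = -337*20765/26 = -6997805/26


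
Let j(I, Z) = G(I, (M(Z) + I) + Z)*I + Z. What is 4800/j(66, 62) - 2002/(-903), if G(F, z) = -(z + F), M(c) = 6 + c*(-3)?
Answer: -186334/55599 ≈ -3.3514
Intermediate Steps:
M(c) = 6 - 3*c
G(F, z) = -F - z (G(F, z) = -(F + z) = -F - z)
j(I, Z) = Z + I*(-6 - 2*I + 2*Z) (j(I, Z) = (-I - (((6 - 3*Z) + I) + Z))*I + Z = (-I - ((6 + I - 3*Z) + Z))*I + Z = (-I - (6 + I - 2*Z))*I + Z = (-I + (-6 - I + 2*Z))*I + Z = (-6 - 2*I + 2*Z)*I + Z = I*(-6 - 2*I + 2*Z) + Z = Z + I*(-6 - 2*I + 2*Z))
4800/j(66, 62) - 2002/(-903) = 4800/(62 - 2*66*(3 + 66 - 1*62)) - 2002/(-903) = 4800/(62 - 2*66*(3 + 66 - 62)) - 2002*(-1/903) = 4800/(62 - 2*66*7) + 286/129 = 4800/(62 - 924) + 286/129 = 4800/(-862) + 286/129 = 4800*(-1/862) + 286/129 = -2400/431 + 286/129 = -186334/55599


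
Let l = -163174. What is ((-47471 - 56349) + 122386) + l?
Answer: -144608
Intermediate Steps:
((-47471 - 56349) + 122386) + l = ((-47471 - 56349) + 122386) - 163174 = (-103820 + 122386) - 163174 = 18566 - 163174 = -144608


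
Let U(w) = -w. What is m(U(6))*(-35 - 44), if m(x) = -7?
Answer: 553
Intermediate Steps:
m(U(6))*(-35 - 44) = -7*(-35 - 44) = -7*(-79) = 553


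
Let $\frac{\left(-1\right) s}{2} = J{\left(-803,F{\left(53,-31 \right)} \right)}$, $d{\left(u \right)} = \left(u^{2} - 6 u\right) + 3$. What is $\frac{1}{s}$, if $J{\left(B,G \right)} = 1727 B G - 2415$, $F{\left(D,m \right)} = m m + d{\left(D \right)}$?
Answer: $\frac{1}{9582661540} \approx 1.0436 \cdot 10^{-10}$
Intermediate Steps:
$d{\left(u \right)} = 3 + u^{2} - 6 u$
$F{\left(D,m \right)} = 3 + D^{2} + m^{2} - 6 D$ ($F{\left(D,m \right)} = m m + \left(3 + D^{2} - 6 D\right) = m^{2} + \left(3 + D^{2} - 6 D\right) = 3 + D^{2} + m^{2} - 6 D$)
$J{\left(B,G \right)} = -2415 + 1727 B G$ ($J{\left(B,G \right)} = 1727 B G - 2415 = -2415 + 1727 B G$)
$s = 9582661540$ ($s = - 2 \left(-2415 + 1727 \left(-803\right) \left(3 + 53^{2} + \left(-31\right)^{2} - 318\right)\right) = - 2 \left(-2415 + 1727 \left(-803\right) \left(3 + 2809 + 961 - 318\right)\right) = - 2 \left(-2415 + 1727 \left(-803\right) 3455\right) = - 2 \left(-2415 - 4791328355\right) = \left(-2\right) \left(-4791330770\right) = 9582661540$)
$\frac{1}{s} = \frac{1}{9582661540}$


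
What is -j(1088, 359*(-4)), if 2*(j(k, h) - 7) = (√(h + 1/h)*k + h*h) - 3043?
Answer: -2059067/2 - 272*I*√740292823/359 ≈ -1.0295e+6 - 20615.0*I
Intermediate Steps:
j(k, h) = -3029/2 + h²/2 + k*√(h + 1/h)/2 (j(k, h) = 7 + ((√(h + 1/h)*k + h*h) - 3043)/2 = 7 + ((k*√(h + 1/h) + h²) - 3043)/2 = 7 + ((h² + k*√(h + 1/h)) - 3043)/2 = 7 + (-3043 + h² + k*√(h + 1/h))/2 = 7 + (-3043/2 + h²/2 + k*√(h + 1/h)/2) = -3029/2 + h²/2 + k*√(h + 1/h)/2)
-j(1088, 359*(-4)) = -(-3029/2 + (359*(-4))²/2 + (½)*1088*√((1 + (359*(-4))²)/((359*(-4))))) = -(-3029/2 + (½)*(-1436)² + (½)*1088*√((1 + (-1436)²)/(-1436))) = -(-3029/2 + (½)*2062096 + (½)*1088*√(-(1 + 2062096)/1436)) = -(-3029/2 + 1031048 + (½)*1088*√(-1/1436*2062097)) = -(-3029/2 + 1031048 + (½)*1088*√(-2062097/1436)) = -(-3029/2 + 1031048 + (½)*1088*(I*√740292823/718)) = -(-3029/2 + 1031048 + 272*I*√740292823/359) = -(2059067/2 + 272*I*√740292823/359) = -2059067/2 - 272*I*√740292823/359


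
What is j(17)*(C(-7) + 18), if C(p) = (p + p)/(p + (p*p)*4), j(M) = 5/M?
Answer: 2420/459 ≈ 5.2723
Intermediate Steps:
C(p) = 2*p/(p + 4*p²) (C(p) = (2*p)/(p + p²*4) = (2*p)/(p + 4*p²) = 2*p/(p + 4*p²))
j(17)*(C(-7) + 18) = (5/17)*(2/(1 + 4*(-7)) + 18) = (5*(1/17))*(2/(1 - 28) + 18) = 5*(2/(-27) + 18)/17 = 5*(2*(-1/27) + 18)/17 = 5*(-2/27 + 18)/17 = (5/17)*(484/27) = 2420/459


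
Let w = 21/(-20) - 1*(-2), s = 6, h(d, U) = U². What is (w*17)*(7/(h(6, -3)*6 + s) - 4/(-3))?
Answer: 9367/400 ≈ 23.418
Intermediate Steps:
w = 19/20 (w = 21*(-1/20) + 2 = -21/20 + 2 = 19/20 ≈ 0.95000)
(w*17)*(7/(h(6, -3)*6 + s) - 4/(-3)) = ((19/20)*17)*(7/((-3)²*6 + 6) - 4/(-3)) = 323*(7/(9*6 + 6) - 4*(-⅓))/20 = 323*(7/(54 + 6) + 4/3)/20 = 323*(7/60 + 4/3)/20 = (323/20)*(29/20) = 9367/400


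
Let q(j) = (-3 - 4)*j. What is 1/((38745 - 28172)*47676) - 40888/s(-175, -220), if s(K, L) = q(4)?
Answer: 5152688873263/3528548436 ≈ 1460.3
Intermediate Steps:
q(j) = -7*j
s(K, L) = -28 (s(K, L) = -7*4 = -28)
1/((38745 - 28172)*47676) - 40888/s(-175, -220) = 1/((38745 - 28172)*47676) - 40888/(-28) = (1/47676)/10573 - 40888*(-1/28) = (1/10573)*(1/47676) + 10222/7 = 1/504078348 + 10222/7 = 5152688873263/3528548436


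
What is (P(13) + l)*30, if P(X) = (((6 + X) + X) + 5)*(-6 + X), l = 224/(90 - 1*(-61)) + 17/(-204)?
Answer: 2359225/302 ≈ 7812.0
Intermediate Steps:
l = 2537/1812 (l = 224/(90 + 61) + 17*(-1/204) = 224/151 - 1/12 = 2537/1812 ≈ 1.4001)
P(X) = (-6 + X)*(11 + 2*X) (P(X) = ((6 + 2*X) + 5)*(-6 + X) = (11 + 2*X)*(-6 + X) = (-6 + X)*(11 + 2*X))
(P(13) + l)*30 = ((-66 - 1*13 + 2*13²) + 2537/1812)*30 = ((-66 - 13 + 2*169) + 2537/1812)*30 = ((-66 - 13 + 338) + 2537/1812)*30 = (259 + 2537/1812)*30 = (471845/1812)*30 = 2359225/302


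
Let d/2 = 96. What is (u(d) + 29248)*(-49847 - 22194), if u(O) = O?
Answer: -2120887040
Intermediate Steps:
d = 192 (d = 2*96 = 192)
(u(d) + 29248)*(-49847 - 22194) = (192 + 29248)*(-49847 - 22194) = 29440*(-72041) = -2120887040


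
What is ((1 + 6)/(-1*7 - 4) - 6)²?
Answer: 5329/121 ≈ 44.041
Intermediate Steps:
((1 + 6)/(-1*7 - 4) - 6)² = (7/(-7 - 4) - 6)² = (7/(-11) - 6)² = (7*(-1/11) - 6)² = (-7/11 - 6)² = (-73/11)² = 5329/121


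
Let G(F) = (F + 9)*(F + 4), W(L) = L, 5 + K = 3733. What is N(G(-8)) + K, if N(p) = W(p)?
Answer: 3724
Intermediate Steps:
K = 3728 (K = -5 + 3733 = 3728)
G(F) = (4 + F)*(9 + F) (G(F) = (9 + F)*(4 + F) = (4 + F)*(9 + F))
N(p) = p
N(G(-8)) + K = (36 + (-8)² + 13*(-8)) + 3728 = (36 + 64 - 104) + 3728 = -4 + 3728 = 3724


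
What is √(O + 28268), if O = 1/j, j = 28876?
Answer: √5892629805411/14438 ≈ 168.13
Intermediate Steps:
O = 1/28876 ≈ 3.4631e-5
√(O + 28268) = √(1/28876 + 28268) = √(816266769/28876) = √5892629805411/14438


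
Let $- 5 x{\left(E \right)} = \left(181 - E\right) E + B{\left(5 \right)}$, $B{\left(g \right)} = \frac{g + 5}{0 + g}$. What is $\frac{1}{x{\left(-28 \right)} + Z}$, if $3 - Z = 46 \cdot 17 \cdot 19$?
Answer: $- \frac{1}{13685} \approx -7.3073 \cdot 10^{-5}$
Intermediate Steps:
$Z = -14855$ ($Z = 3 - 46 \cdot 17 \cdot 19 = 3 - 782 \cdot 19 = 3 - 14858 = -14855$)
$B{\left(g \right)} = \frac{5 + g}{g}$
$x{\left(E \right)} = - \frac{2}{5} - \frac{E \left(181 - E\right)}{5}$ ($x{\left(E \right)} = - \frac{\left(181 - E\right) E + \frac{5 + 5}{5}}{5} = - \frac{E \left(181 - E\right) + \frac{1}{5} \cdot 10}{5} = - \frac{E \left(181 - E\right) + 2}{5} = - \frac{2 + E \left(181 - E\right)}{5} = - \frac{2}{5} - \frac{E \left(181 - E\right)}{5}$)
$\frac{1}{x{\left(-28 \right)} + Z} = \frac{1}{\left(- \frac{2}{5} - - \frac{5068}{5} + \frac{\left(-28\right)^{2}}{5}\right) - 14855} = \frac{1}{\left(- \frac{2}{5} + \frac{5068}{5} + \frac{1}{5} \cdot 784\right) - 14855} = \frac{1}{\left(- \frac{2}{5} + \frac{5068}{5} + \frac{784}{5}\right) - 14855} = \frac{1}{1170 - 14855} = \frac{1}{-13685} = - \frac{1}{13685}$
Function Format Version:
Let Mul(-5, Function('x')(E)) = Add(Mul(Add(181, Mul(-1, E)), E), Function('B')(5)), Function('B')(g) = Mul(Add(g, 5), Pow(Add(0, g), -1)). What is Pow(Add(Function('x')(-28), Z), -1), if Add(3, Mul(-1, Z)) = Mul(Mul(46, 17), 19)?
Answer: Rational(-1, 13685) ≈ -7.3073e-5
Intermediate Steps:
Z = -14855 (Z = Add(3, Mul(-1, Mul(Mul(46, 17), 19))) = Add(3, Mul(-1, Mul(782, 19))) = Add(3, Mul(-1, 14858)) = Add(3, -14858) = -14855)
Function('B')(g) = Mul(Pow(g, -1), Add(5, g)) (Function('B')(g) = Mul(Add(5, g), Pow(g, -1)) = Mul(Pow(g, -1), Add(5, g)))
Function('x')(E) = Add(Rational(-2, 5), Mul(Rational(-1, 5), E, Add(181, Mul(-1, E)))) (Function('x')(E) = Mul(Rational(-1, 5), Add(Mul(Add(181, Mul(-1, E)), E), Mul(Pow(5, -1), Add(5, 5)))) = Mul(Rational(-1, 5), Add(Mul(E, Add(181, Mul(-1, E))), Mul(Rational(1, 5), 10))) = Mul(Rational(-1, 5), Add(Mul(E, Add(181, Mul(-1, E))), 2)) = Mul(Rational(-1, 5), Add(2, Mul(E, Add(181, Mul(-1, E))))) = Add(Rational(-2, 5), Mul(Rational(-1, 5), E, Add(181, Mul(-1, E)))))
Pow(Add(Function('x')(-28), Z), -1) = Pow(Add(Add(Rational(-2, 5), Mul(Rational(-181, 5), -28), Mul(Rational(1, 5), Pow(-28, 2))), -14855), -1) = Pow(Add(Add(Rational(-2, 5), Rational(5068, 5), Mul(Rational(1, 5), 784)), -14855), -1) = Pow(Add(Add(Rational(-2, 5), Rational(5068, 5), Rational(784, 5)), -14855), -1) = Pow(Add(1170, -14855), -1) = Pow(-13685, -1) = Rational(-1, 13685)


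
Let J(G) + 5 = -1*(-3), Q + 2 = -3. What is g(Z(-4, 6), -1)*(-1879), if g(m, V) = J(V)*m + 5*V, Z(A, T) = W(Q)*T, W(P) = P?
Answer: -103345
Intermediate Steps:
Q = -5 (Q = -2 - 3 = -5)
J(G) = -2 (J(G) = -5 - 1*(-3) = -5 + 3 = -2)
Z(A, T) = -5*T
g(m, V) = -2*m + 5*V
g(Z(-4, 6), -1)*(-1879) = (-(-10)*6 + 5*(-1))*(-1879) = (-2*(-30) - 5)*(-1879) = (60 - 5)*(-1879) = 55*(-1879) = -103345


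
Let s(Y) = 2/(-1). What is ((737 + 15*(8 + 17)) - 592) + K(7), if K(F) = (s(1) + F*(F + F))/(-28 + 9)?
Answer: 9784/19 ≈ 514.95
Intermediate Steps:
s(Y) = -2 (s(Y) = 2*(-1) = -2)
K(F) = 2/19 - 2*F²/19 (K(F) = (-2 + F*(F + F))/(-28 + 9) = (-2 + F*(2*F))/(-19) = (-2 + 2*F²)*(-1/19) = 2/19 - 2*F²/19)
((737 + 15*(8 + 17)) - 592) + K(7) = ((737 + 15*(8 + 17)) - 592) + (2/19 - 2/19*7²) = ((737 + 15*25) - 592) + (2/19 - 2/19*49) = ((737 + 375) - 592) + (2/19 - 98/19) = (1112 - 592) - 96/19 = 520 - 96/19 = 9784/19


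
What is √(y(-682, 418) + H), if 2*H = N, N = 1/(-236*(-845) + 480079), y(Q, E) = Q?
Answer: I*√1259569133291730/1358998 ≈ 26.115*I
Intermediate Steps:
N = 1/679499 (N = 1/(199420 + 480079) = 1/679499 ≈ 1.4717e-6)
H = 1/1358998 (H = (½)*(1/679499) = 1/1358998 ≈ 7.3584e-7)
√(y(-682, 418) + H) = √(-682 + 1/1358998) = √(-926836635/1358998) = I*√1259569133291730/1358998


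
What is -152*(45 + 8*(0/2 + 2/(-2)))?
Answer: -5624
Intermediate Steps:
-152*(45 + 8*(0/2 + 2/(-2))) = -152*(45 + 8*(0*(½) + 2*(-½))) = -152*(45 + 8*(0 - 1)) = -152*(45 + 8*(-1)) = -152*(45 - 8) = -152*37 = -5624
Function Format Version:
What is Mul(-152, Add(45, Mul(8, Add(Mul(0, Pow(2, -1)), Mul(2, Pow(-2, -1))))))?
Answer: -5624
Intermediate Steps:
Mul(-152, Add(45, Mul(8, Add(Mul(0, Pow(2, -1)), Mul(2, Pow(-2, -1)))))) = Mul(-152, Add(45, Mul(8, Add(Mul(0, Rational(1, 2)), Mul(2, Rational(-1, 2)))))) = Mul(-152, Add(45, Mul(8, Add(0, -1)))) = Mul(-152, Add(45, Mul(8, -1))) = Mul(-152, Add(45, -8)) = Mul(-152, 37) = -5624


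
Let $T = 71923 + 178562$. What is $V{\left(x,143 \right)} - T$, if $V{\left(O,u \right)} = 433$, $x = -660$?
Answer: $-250052$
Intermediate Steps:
$T = 250485$
$V{\left(x,143 \right)} - T = 433 - 250485 = -250052$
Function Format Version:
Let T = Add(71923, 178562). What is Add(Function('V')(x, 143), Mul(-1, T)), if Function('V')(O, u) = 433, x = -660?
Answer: -250052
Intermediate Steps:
T = 250485
Add(Function('V')(x, 143), Mul(-1, T)) = Add(433, Mul(-1, 250485)) = Add(433, -250485) = -250052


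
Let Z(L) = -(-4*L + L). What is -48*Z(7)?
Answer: -1008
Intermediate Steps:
Z(L) = 3*L (Z(L) = -(-3)*L = 3*L)
-48*Z(7) = -144*7 = -48*21 = -1008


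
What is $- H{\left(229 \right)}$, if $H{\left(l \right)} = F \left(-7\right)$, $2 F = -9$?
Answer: $- \frac{63}{2} \approx -31.5$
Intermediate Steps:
$F = - \frac{9}{2}$ ($F = \frac{1}{2} \left(-9\right) = - \frac{9}{2} \approx -4.5$)
$H{\left(l \right)} = \frac{63}{2}$ ($H{\left(l \right)} = \left(- \frac{9}{2}\right) \left(-7\right) = \frac{63}{2}$)
$- H{\left(229 \right)} = \left(-1\right) \frac{63}{2} = - \frac{63}{2}$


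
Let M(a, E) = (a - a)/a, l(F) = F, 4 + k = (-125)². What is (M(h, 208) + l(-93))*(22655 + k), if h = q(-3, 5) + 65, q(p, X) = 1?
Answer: -3559668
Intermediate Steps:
k = 15621 (k = -4 + (-125)² = -4 + 15625 = 15621)
h = 66 (h = 1 + 65 = 66)
M(a, E) = 0 (M(a, E) = 0/a = 0)
(M(h, 208) + l(-93))*(22655 + k) = (0 - 93)*(22655 + 15621) = -93*38276 = -3559668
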